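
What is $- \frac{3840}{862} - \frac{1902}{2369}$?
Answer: $- \frac{5368242}{1021039} \approx -5.2576$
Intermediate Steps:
$- \frac{3840}{862} - \frac{1902}{2369} = \left(-3840\right) \frac{1}{862} - \frac{1902}{2369} = - \frac{1920}{431} - \frac{1902}{2369} = - \frac{5368242}{1021039}$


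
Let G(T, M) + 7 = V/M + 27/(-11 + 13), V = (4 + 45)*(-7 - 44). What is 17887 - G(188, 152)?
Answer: 2720335/152 ≈ 17897.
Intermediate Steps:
V = -2499 (V = 49*(-51) = -2499)
G(T, M) = 13/2 - 2499/M (G(T, M) = -7 + (-2499/M + 27/(-11 + 13)) = -7 + (-2499/M + 27/2) = -7 + (27/2 - 2499/M) = 13/2 - 2499/M)
17887 - G(188, 152) = 17887 - (13/2 - 2499/152) = 17887 - 1*(-1511/152) = 17887 + 1511/152 = 2720335/152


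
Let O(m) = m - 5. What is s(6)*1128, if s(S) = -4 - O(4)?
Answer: -3384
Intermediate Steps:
O(m) = -5 + m
s(S) = -3 (s(S) = -4 - (-5 + 4) = -4 - 1*(-1) = -4 + 1 = -3)
s(6)*1128 = -3*1128 = -3384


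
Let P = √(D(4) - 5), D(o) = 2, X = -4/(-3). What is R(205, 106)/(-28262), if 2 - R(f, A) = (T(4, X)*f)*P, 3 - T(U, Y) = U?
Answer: -1/14131 - 205*I*√3/28262 ≈ -7.0766e-5 - 0.012564*I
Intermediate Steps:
X = 4/3 (X = -4*(-⅓) = 4/3 ≈ 1.3333)
P = I*√3 (P = √(2 - 5) = √(-3) = I*√3 ≈ 1.732*I)
T(U, Y) = 3 - U
R(f, A) = 2 + I*f*√3 (R(f, A) = 2 - (3 - 1*4)*f*I*√3 = 2 - (3 - 4)*f*I*√3 = 2 - (-f)*I*√3 = 2 - (-1)*I*f*√3 = 2 + I*f*√3)
R(205, 106)/(-28262) = (2 + I*205*√3)/(-28262) = (2 + 205*I*√3)*(-1/28262) = -1/14131 - 205*I*√3/28262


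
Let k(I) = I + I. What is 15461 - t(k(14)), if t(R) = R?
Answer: 15433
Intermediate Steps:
k(I) = 2*I
15461 - t(k(14)) = 15461 - 2*14 = 15461 - 1*28 = 15461 - 28 = 15433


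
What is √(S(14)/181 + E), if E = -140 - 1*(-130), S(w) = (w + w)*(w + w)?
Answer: 3*I*√20634/181 ≈ 2.3809*I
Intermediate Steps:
S(w) = 4*w² (S(w) = (2*w)*(2*w) = 4*w²)
E = -10 (E = -140 + 130 = -10)
√(S(14)/181 + E) = √((4*14²)/181 - 10) = √((4*196)*(1/181) - 10) = √(784*(1/181) - 10) = √(784/181 - 10) = √(-1026/181) = 3*I*√20634/181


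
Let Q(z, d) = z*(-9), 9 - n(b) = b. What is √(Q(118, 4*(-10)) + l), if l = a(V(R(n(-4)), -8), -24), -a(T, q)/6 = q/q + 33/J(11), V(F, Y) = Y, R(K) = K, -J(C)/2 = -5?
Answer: 7*I*√555/5 ≈ 32.982*I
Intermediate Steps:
J(C) = 10 (J(C) = -2*(-5) = 10)
n(b) = 9 - b
a(T, q) = -129/5 (a(T, q) = -6*(q/q + 33/10) = -6*(1 + 33*(⅒)) = -6*(1 + 33/10) = -6*43/10 = -129/5)
Q(z, d) = -9*z
l = -129/5 ≈ -25.800
√(Q(118, 4*(-10)) + l) = √(-9*118 - 129/5) = √(-1062 - 129/5) = √(-5439/5) = 7*I*√555/5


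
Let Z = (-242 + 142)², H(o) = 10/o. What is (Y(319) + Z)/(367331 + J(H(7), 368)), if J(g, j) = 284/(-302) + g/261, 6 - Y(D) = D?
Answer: 2672420499/101337916363 ≈ 0.026371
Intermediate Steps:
Y(D) = 6 - D
J(g, j) = -142/151 + g/261 (J(g, j) = 284*(-1/302) + g*(1/261) = -142/151 + g/261)
Z = 10000 (Z = (-100)² = 10000)
(Y(319) + Z)/(367331 + J(H(7), 368)) = ((6 - 1*319) + 10000)/(367331 + (-142/151 + (10/7)/261)) = ((6 - 319) + 10000)/(367331 + (-142/151 + (10*(⅐))/261)) = (-313 + 10000)/(367331 + (-142/151 + (1/261)*(10/7))) = 9687/(367331 + (-142/151 + 10/1827)) = 9687/(367331 - 257924/275877) = 9687/(101337916363/275877) = 9687*(275877/101337916363) = 2672420499/101337916363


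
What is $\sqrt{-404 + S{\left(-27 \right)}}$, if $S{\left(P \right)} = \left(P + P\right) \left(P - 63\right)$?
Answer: $2 \sqrt{1114} \approx 66.753$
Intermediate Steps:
$S{\left(P \right)} = 2 P \left(-63 + P\right)$
$\sqrt{-404 + S{\left(-27 \right)}} = \sqrt{-404 + 2 \left(-27\right) \left(-63 - 27\right)} = \sqrt{-404 + 2 \left(-27\right) \left(-90\right)} = \sqrt{-404 + 4860} = \sqrt{4456} = 2 \sqrt{1114}$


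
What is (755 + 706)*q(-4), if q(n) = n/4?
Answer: -1461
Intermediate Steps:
q(n) = n/4 (q(n) = n*(¼) = n/4)
(755 + 706)*q(-4) = (755 + 706)*((¼)*(-4)) = 1461*(-1) = -1461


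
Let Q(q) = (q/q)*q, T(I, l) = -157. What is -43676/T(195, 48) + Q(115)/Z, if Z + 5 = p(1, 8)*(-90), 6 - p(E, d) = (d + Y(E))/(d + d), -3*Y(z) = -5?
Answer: 218196/785 ≈ 277.96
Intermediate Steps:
Y(z) = 5/3 (Y(z) = -⅓*(-5) = 5/3)
p(E, d) = 6 - (5/3 + d)/(2*d) (p(E, d) = 6 - (d + 5/3)/(d + d) = 6 - (5/3 + d)/(2*d))
Z = -3925/8 (Z = -5 + ((⅙)*(-5 + 33*8)/8)*(-90) = -5 + ((⅙)*(⅛)*(-5 + 264))*(-90) = -5 + ((⅙)*(⅛)*259)*(-90) = -5 + (259/48)*(-90) = -5 - 3885/8 = -3925/8 ≈ -490.63)
Q(q) = q (Q(q) = 1*q = q)
-43676/T(195, 48) + Q(115)/Z = -43676/(-157) + 115/(-3925/8) = -43676*(-1/157) + 115*(-8/3925) = 43676/157 - 184/785 = 218196/785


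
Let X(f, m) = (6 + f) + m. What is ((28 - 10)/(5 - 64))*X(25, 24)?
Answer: -990/59 ≈ -16.780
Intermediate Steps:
X(f, m) = 6 + f + m
((28 - 10)/(5 - 64))*X(25, 24) = ((28 - 10)/(5 - 64))*(6 + 25 + 24) = (18/(-59))*55 = (18*(-1/59))*55 = -18/59*55 = -990/59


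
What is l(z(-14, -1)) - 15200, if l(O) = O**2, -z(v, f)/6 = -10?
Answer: -11600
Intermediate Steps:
z(v, f) = 60 (z(v, f) = -6*(-10) = 60)
l(z(-14, -1)) - 15200 = 60**2 - 15200 = 3600 - 15200 = -11600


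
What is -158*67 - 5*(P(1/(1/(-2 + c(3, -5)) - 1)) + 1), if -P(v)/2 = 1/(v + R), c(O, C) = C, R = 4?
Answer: -52939/5 ≈ -10588.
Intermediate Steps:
P(v) = -2/(4 + v) (P(v) = -2/(v + 4) = -2/(4 + v))
-158*67 - 5*(P(1/(1/(-2 + c(3, -5)) - 1)) + 1) = -158*67 - 5*(-2/(4 + 1/(1/(-2 - 5) - 1)) + 1) = -10586 - 5*(-2/(4 + 1/(1/(-7) - 1)) + 1) = -10586 - 5*(-2/(4 + 1/(-⅐ - 1)) + 1) = -10586 - 5*(-2/(4 + 1/(-8/7)) + 1) = -10586 - 5*(-2/(4 - 7/8) + 1) = -10586 - 5*(-2/25/8 + 1) = -10586 - 5*(-2*8/25 + 1) = -10586 - 5*(-16/25 + 1) = -10586 - 5*9/25 = -10586 - 9/5 = -52939/5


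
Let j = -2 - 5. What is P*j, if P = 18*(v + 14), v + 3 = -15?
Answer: 504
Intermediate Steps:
v = -18 (v = -3 - 15 = -18)
P = -72 (P = 18*(-18 + 14) = 18*(-4) = -72)
j = -7
P*j = -72*(-7) = 504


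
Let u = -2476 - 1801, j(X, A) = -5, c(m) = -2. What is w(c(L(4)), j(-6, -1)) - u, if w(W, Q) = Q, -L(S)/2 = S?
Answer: 4272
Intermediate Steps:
L(S) = -2*S
u = -4277
w(c(L(4)), j(-6, -1)) - u = -5 - 1*(-4277) = -5 + 4277 = 4272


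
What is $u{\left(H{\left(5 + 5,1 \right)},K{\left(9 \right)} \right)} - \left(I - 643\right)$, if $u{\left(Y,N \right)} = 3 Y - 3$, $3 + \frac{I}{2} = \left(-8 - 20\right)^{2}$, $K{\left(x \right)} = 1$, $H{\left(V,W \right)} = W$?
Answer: $-919$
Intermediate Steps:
$I = 1562$ ($I = -6 + 2 \left(-8 - 20\right)^{2} = -6 + 2 \left(-28\right)^{2} = -6 + 2 \cdot 784 = -6 + 1568 = 1562$)
$u{\left(Y,N \right)} = -3 + 3 Y$
$u{\left(H{\left(5 + 5,1 \right)},K{\left(9 \right)} \right)} - \left(I - 643\right) = \left(-3 + 3 \cdot 1\right) - \left(1562 - 643\right) = \left(-3 + 3\right) - \left(1562 - 643\right) = 0 - 919 = -919$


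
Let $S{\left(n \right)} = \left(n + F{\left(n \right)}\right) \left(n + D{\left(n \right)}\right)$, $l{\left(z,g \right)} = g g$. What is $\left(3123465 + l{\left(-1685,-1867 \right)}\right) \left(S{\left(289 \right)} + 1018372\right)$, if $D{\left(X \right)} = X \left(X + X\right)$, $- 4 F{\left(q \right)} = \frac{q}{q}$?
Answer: $\frac{652127845709561}{2} \approx 3.2606 \cdot 10^{14}$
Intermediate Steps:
$F{\left(q \right)} = - \frac{1}{4}$ ($F{\left(q \right)} = - \frac{q \frac{1}{q}}{4} = \left(- \frac{1}{4}\right) 1 = - \frac{1}{4}$)
$l{\left(z,g \right)} = g^{2}$
$D{\left(X \right)} = 2 X^{2}$ ($D{\left(X \right)} = X 2 X = 2 X^{2}$)
$S{\left(n \right)} = \left(- \frac{1}{4} + n\right) \left(n + 2 n^{2}\right)$ ($S{\left(n \right)} = \left(n - \frac{1}{4}\right) \left(n + 2 n^{2}\right) = \left(- \frac{1}{4} + n\right) \left(n + 2 n^{2}\right)$)
$\left(3123465 + l{\left(-1685,-1867 \right)}\right) \left(S{\left(289 \right)} + 1018372\right) = \left(3123465 + \left(-1867\right)^{2}\right) \left(\frac{1}{4} \cdot 289 \left(-1 + 2 \cdot 289 + 8 \cdot 289^{2}\right) + 1018372\right) = \left(3123465 + 3485689\right) \left(\frac{1}{4} \cdot 289 \left(-1 + 578 + 8 \cdot 83521\right) + 1018372\right) = 6609154 \left(\frac{1}{4} \cdot 289 \left(-1 + 578 + 668168\right) + 1018372\right) = 6609154 \left(\frac{1}{4} \cdot 289 \cdot 668745 + 1018372\right) = 6609154 \left(\frac{193267305}{4} + 1018372\right) = 6609154 \cdot \frac{197340793}{4} = \frac{652127845709561}{2}$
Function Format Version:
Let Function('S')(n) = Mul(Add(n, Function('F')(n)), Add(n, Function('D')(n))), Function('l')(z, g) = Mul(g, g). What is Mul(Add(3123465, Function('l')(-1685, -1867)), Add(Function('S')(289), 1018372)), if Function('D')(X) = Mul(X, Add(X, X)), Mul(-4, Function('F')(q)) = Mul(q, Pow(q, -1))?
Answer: Rational(652127845709561, 2) ≈ 3.2606e+14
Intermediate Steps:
Function('F')(q) = Rational(-1, 4) (Function('F')(q) = Mul(Rational(-1, 4), Mul(q, Pow(q, -1))) = Mul(Rational(-1, 4), 1) = Rational(-1, 4))
Function('l')(z, g) = Pow(g, 2)
Function('D')(X) = Mul(2, Pow(X, 2)) (Function('D')(X) = Mul(X, Mul(2, X)) = Mul(2, Pow(X, 2)))
Function('S')(n) = Mul(Add(Rational(-1, 4), n), Add(n, Mul(2, Pow(n, 2)))) (Function('S')(n) = Mul(Add(n, Rational(-1, 4)), Add(n, Mul(2, Pow(n, 2)))) = Mul(Add(Rational(-1, 4), n), Add(n, Mul(2, Pow(n, 2)))))
Mul(Add(3123465, Function('l')(-1685, -1867)), Add(Function('S')(289), 1018372)) = Mul(Add(3123465, Pow(-1867, 2)), Add(Mul(Rational(1, 4), 289, Add(-1, Mul(2, 289), Mul(8, Pow(289, 2)))), 1018372)) = Mul(Add(3123465, 3485689), Add(Mul(Rational(1, 4), 289, Add(-1, 578, Mul(8, 83521))), 1018372)) = Mul(6609154, Add(Mul(Rational(1, 4), 289, Add(-1, 578, 668168)), 1018372)) = Mul(6609154, Add(Mul(Rational(1, 4), 289, 668745), 1018372)) = Mul(6609154, Add(Rational(193267305, 4), 1018372)) = Mul(6609154, Rational(197340793, 4)) = Rational(652127845709561, 2)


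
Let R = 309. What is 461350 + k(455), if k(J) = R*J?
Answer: 601945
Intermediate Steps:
k(J) = 309*J
461350 + k(455) = 461350 + 309*455 = 461350 + 140595 = 601945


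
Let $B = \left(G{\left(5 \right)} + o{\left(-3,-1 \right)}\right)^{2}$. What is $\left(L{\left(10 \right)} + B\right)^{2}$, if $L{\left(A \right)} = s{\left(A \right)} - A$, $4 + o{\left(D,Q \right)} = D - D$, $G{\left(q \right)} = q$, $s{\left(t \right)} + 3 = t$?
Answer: $4$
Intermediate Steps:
$s{\left(t \right)} = -3 + t$
$o{\left(D,Q \right)} = -4$ ($o{\left(D,Q \right)} = -4 + \left(D - D\right) = -4 + 0 = -4$)
$B = 1$ ($B = \left(5 - 4\right)^{2} = 1^{2} = 1$)
$L{\left(A \right)} = -3$ ($L{\left(A \right)} = \left(-3 + A\right) - A = -3$)
$\left(L{\left(10 \right)} + B\right)^{2} = \left(-3 + 1\right)^{2} = \left(-2\right)^{2} = 4$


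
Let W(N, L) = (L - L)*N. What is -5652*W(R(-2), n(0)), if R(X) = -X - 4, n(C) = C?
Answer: 0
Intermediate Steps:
R(X) = -4 - X
W(N, L) = 0 (W(N, L) = 0*N = 0)
-5652*W(R(-2), n(0)) = -5652*0 = 0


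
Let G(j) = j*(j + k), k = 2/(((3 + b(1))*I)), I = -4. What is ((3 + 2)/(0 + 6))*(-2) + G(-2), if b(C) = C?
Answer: 31/12 ≈ 2.5833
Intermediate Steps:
k = -1/8 (k = 2/(((3 + 1)*(-4))) = 2/((4*(-4))) = 2/(-16) = 2*(-1/16) = -1/8 ≈ -0.12500)
G(j) = j*(-1/8 + j) (G(j) = j*(j - 1/8) = j*(-1/8 + j))
((3 + 2)/(0 + 6))*(-2) + G(-2) = ((3 + 2)/(0 + 6))*(-2) - 2*(-1/8 - 2) = (5/6)*(-2) - 2*(-17/8) = (5*(1/6))*(-2) + 17/4 = (5/6)*(-2) + 17/4 = -5/3 + 17/4 = 31/12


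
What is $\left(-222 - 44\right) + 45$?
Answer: $-221$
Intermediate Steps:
$\left(-222 - 44\right) + 45 = -266 + 45 = -221$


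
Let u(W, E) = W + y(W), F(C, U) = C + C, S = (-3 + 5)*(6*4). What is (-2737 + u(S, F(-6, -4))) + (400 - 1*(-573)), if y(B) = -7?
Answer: -1723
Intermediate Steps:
S = 48 (S = 2*24 = 48)
F(C, U) = 2*C
u(W, E) = -7 + W (u(W, E) = W - 7 = -7 + W)
(-2737 + u(S, F(-6, -4))) + (400 - 1*(-573)) = (-2737 + (-7 + 48)) + (400 - 1*(-573)) = (-2737 + 41) + (400 + 573) = -2696 + 973 = -1723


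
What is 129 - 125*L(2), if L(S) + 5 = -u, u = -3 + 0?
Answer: 379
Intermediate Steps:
u = -3
L(S) = -2 (L(S) = -5 - 1*(-3) = -5 + 3 = -2)
129 - 125*L(2) = 129 - 125*(-2) = 129 + 250 = 379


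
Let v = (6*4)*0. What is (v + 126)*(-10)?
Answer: -1260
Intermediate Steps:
v = 0 (v = 24*0 = 0)
(v + 126)*(-10) = (0 + 126)*(-10) = 126*(-10) = -1260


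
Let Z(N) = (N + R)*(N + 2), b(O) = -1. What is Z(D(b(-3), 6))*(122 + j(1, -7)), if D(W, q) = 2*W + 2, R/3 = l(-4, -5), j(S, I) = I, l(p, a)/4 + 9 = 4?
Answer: -13800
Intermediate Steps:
l(p, a) = -20 (l(p, a) = -36 + 4*4 = -36 + 16 = -20)
R = -60 (R = 3*(-20) = -60)
D(W, q) = 2 + 2*W
Z(N) = (-60 + N)*(2 + N) (Z(N) = (N - 60)*(N + 2) = (-60 + N)*(2 + N))
Z(D(b(-3), 6))*(122 + j(1, -7)) = (-120 + (2 + 2*(-1))² - 58*(2 + 2*(-1)))*(122 - 7) = (-120 + (2 - 2)² - 58*(2 - 2))*115 = (-120 + 0² - 58*0)*115 = (-120 + 0 + 0)*115 = -120*115 = -13800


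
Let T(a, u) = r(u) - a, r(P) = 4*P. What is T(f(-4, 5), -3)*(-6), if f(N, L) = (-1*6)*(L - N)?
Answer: -252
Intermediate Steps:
f(N, L) = -6*L + 6*N (f(N, L) = -6*(L - N) = -6*L + 6*N)
T(a, u) = -a + 4*u (T(a, u) = 4*u - a = -a + 4*u)
T(f(-4, 5), -3)*(-6) = (-(-6*5 + 6*(-4)) + 4*(-3))*(-6) = (-(-30 - 24) - 12)*(-6) = (-1*(-54) - 12)*(-6) = (54 - 12)*(-6) = 42*(-6) = -252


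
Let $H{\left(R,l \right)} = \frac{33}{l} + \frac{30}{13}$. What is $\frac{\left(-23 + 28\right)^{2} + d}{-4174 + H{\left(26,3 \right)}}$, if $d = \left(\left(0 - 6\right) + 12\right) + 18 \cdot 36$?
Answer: $- \frac{1261}{7727} \approx -0.16319$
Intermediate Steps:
$H{\left(R,l \right)} = \frac{30}{13} + \frac{33}{l}$ ($H{\left(R,l \right)} = \frac{33}{l} + 30 \cdot \frac{1}{13} = \frac{33}{l} + \frac{30}{13} = \frac{30}{13} + \frac{33}{l}$)
$d = 654$ ($d = \left(-6 + 12\right) + 648 = 6 + 648 = 654$)
$\frac{\left(-23 + 28\right)^{2} + d}{-4174 + H{\left(26,3 \right)}} = \frac{\left(-23 + 28\right)^{2} + 654}{-4174 + \left(\frac{30}{13} + \frac{33}{3}\right)} = \frac{5^{2} + 654}{-4174 + \left(\frac{30}{13} + 33 \cdot \frac{1}{3}\right)} = \frac{25 + 654}{-4174 + \left(\frac{30}{13} + 11\right)} = \frac{679}{-4174 + \frac{173}{13}} = \frac{679}{- \frac{54089}{13}} = 679 \left(- \frac{13}{54089}\right) = - \frac{1261}{7727}$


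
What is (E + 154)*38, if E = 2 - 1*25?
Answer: 4978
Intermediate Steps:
E = -23 (E = 2 - 25 = -23)
(E + 154)*38 = (-23 + 154)*38 = 131*38 = 4978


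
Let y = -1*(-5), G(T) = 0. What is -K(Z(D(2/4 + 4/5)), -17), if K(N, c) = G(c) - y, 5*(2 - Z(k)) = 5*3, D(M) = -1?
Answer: 5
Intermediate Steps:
y = 5
Z(k) = -1 (Z(k) = 2 - 3 = -1)
K(N, c) = -5 (K(N, c) = 0 - 1*5 = 0 - 5 = -5)
-K(Z(D(2/4 + 4/5)), -17) = -1*(-5) = 5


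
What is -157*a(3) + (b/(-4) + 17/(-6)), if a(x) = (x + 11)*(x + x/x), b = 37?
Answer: -105649/12 ≈ -8804.1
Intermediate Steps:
a(x) = (1 + x)*(11 + x) (a(x) = (11 + x)*(x + 1) = (11 + x)*(1 + x) = (1 + x)*(11 + x))
-157*a(3) + (b/(-4) + 17/(-6)) = -157*(11 + 3² + 12*3) + (37/(-4) + 17/(-6)) = -157*(11 + 9 + 36) + (37*(-¼) + 17*(-⅙)) = -157*56 + (-37/4 - 17/6) = -8792 - 145/12 = -105649/12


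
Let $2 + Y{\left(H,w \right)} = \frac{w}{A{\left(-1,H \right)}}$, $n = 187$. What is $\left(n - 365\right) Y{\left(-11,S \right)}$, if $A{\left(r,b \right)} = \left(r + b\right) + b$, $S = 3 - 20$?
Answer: $\frac{5162}{23} \approx 224.43$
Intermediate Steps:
$S = -17$ ($S = 3 - 20 = -17$)
$A{\left(r,b \right)} = r + 2 b$ ($A{\left(r,b \right)} = \left(b + r\right) + b = r + 2 b$)
$Y{\left(H,w \right)} = -2 + \frac{w}{-1 + 2 H}$
$\left(n - 365\right) Y{\left(-11,S \right)} = \left(187 - 365\right) \frac{2 - 17 - -44}{-1 + 2 \left(-11\right)} = - 178 \frac{2 - 17 + 44}{-1 - 22} = - 178 \frac{1}{-23} \cdot 29 = - 178 \left(\left(- \frac{1}{23}\right) 29\right) = \left(-178\right) \left(- \frac{29}{23}\right) = \frac{5162}{23}$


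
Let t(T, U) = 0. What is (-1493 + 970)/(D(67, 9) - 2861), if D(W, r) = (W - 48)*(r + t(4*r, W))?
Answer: 523/2690 ≈ 0.19442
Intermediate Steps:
D(W, r) = r*(-48 + W) (D(W, r) = (W - 48)*(r + 0) = (-48 + W)*r = r*(-48 + W))
(-1493 + 970)/(D(67, 9) - 2861) = (-1493 + 970)/(9*(-48 + 67) - 2861) = -523/(9*19 - 2861) = -523/(171 - 2861) = -523/(-2690) = -523*(-1/2690) = 523/2690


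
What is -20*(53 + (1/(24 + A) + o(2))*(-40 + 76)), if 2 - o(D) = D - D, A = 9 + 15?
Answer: -2515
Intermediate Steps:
A = 24
o(D) = 2 (o(D) = 2 - (D - D) = 2 - 1*0 = 2 + 0 = 2)
-20*(53 + (1/(24 + A) + o(2))*(-40 + 76)) = -20*(53 + (1/(24 + 24) + 2)*(-40 + 76)) = -20*(53 + (1/48 + 2)*36) = -20*(53 + (97/48)*36) = -20*(53 + 291/4) = -20*503/4 = -2515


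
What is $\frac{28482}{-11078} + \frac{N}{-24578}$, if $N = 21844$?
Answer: $- \frac{235504607}{68068771} \approx -3.4598$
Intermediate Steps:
$\frac{28482}{-11078} + \frac{N}{-24578} = \frac{28482}{-11078} + \frac{21844}{-24578} = 28482 \left(- \frac{1}{11078}\right) + 21844 \left(- \frac{1}{24578}\right) = - \frac{14241}{5539} - \frac{10922}{12289} = - \frac{235504607}{68068771}$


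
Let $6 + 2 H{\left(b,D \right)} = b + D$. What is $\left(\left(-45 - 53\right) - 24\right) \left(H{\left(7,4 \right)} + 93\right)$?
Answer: $-11651$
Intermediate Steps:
$H{\left(b,D \right)} = -3 + \frac{D}{2} + \frac{b}{2}$ ($H{\left(b,D \right)} = -3 + \frac{b + D}{2} = -3 + \frac{D + b}{2} = -3 + \left(\frac{D}{2} + \frac{b}{2}\right) = -3 + \frac{D}{2} + \frac{b}{2}$)
$\left(\left(-45 - 53\right) - 24\right) \left(H{\left(7,4 \right)} + 93\right) = \left(\left(-45 - 53\right) - 24\right) \left(\left(-3 + \frac{1}{2} \cdot 4 + \frac{1}{2} \cdot 7\right) + 93\right) = \left(-98 - 24\right) \left(\left(-3 + 2 + \frac{7}{2}\right) + 93\right) = - 122 \left(\frac{5}{2} + 93\right) = \left(-122\right) \frac{191}{2} = -11651$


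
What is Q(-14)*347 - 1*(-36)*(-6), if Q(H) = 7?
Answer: 2213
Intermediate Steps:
Q(-14)*347 - 1*(-36)*(-6) = 7*347 - 1*(-36)*(-6) = 2429 + 36*(-6) = 2429 - 216 = 2213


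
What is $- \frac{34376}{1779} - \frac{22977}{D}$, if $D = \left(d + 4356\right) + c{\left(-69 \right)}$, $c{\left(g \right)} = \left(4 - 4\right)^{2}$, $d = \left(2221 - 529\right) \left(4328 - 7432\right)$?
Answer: $- \frac{6679667927}{345759324} \approx -19.319$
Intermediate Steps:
$d = -5251968$ ($d = 1692 \left(-3104\right) = -5251968$)
$c{\left(g \right)} = 0$ ($c{\left(g \right)} = 0^{2} = 0$)
$D = -5247612$ ($D = \left(-5251968 + 4356\right) + 0 = -5247612 + 0 = -5247612$)
$- \frac{34376}{1779} - \frac{22977}{D} = - \frac{34376}{1779} - \frac{22977}{-5247612} = \left(-34376\right) \frac{1}{1779} - - \frac{851}{194356} = - \frac{34376}{1779} + \frac{851}{194356} = - \frac{6679667927}{345759324}$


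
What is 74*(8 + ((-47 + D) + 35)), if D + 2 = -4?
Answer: -740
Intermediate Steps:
D = -6 (D = -2 - 4 = -6)
74*(8 + ((-47 + D) + 35)) = 74*(8 + ((-47 - 6) + 35)) = 74*(8 + (-53 + 35)) = 74*(8 - 18) = 74*(-10) = -740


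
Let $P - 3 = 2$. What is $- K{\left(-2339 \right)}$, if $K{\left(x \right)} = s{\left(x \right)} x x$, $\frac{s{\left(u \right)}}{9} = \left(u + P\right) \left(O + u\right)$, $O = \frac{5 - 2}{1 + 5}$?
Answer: $-268745486421051$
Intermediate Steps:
$P = 5$ ($P = 3 + 2 = 5$)
$O = \frac{1}{2}$ ($O = \frac{3}{6} = 3 \cdot \frac{1}{6} = \frac{1}{2} \approx 0.5$)
$s{\left(u \right)} = 9 \left(\frac{1}{2} + u\right) \left(5 + u\right)$ ($s{\left(u \right)} = 9 \left(u + 5\right) \left(\frac{1}{2} + u\right) = 9 \left(5 + u\right) \left(\frac{1}{2} + u\right) = 9 \left(\frac{1}{2} + u\right) \left(5 + u\right)$)
$K{\left(x \right)} = x^{2} \left(\frac{45}{2} + 9 x^{2} + \frac{99 x}{2}\right)$ ($K{\left(x \right)} = \left(\frac{45}{2} + 9 x^{2} + \frac{99 x}{2}\right) x x = x \left(\frac{45}{2} + 9 x^{2} + \frac{99 x}{2}\right) x = x^{2} \left(\frac{45}{2} + 9 x^{2} + \frac{99 x}{2}\right)$)
$- K{\left(-2339 \right)} = - \frac{9 \left(-2339\right)^{2} \left(5 + 2 \left(-2339\right)^{2} + 11 \left(-2339\right)\right)}{2} = - \frac{9 \cdot 5470921 \left(5 + 2 \cdot 5470921 - 25729\right)}{2} = - \frac{9 \cdot 5470921 \left(5 + 10941842 - 25729\right)}{2} = - \frac{9 \cdot 5470921 \cdot 10916118}{2} = \left(-1\right) 268745486421051 = -268745486421051$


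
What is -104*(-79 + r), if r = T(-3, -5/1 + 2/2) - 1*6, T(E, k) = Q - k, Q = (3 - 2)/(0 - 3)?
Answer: 25376/3 ≈ 8458.7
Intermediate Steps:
Q = -⅓ (Q = 1/(-3) = 1*(-⅓) = -⅓ ≈ -0.33333)
T(E, k) = -⅓ - k
r = -7/3 (r = (-⅓ - (-5/1 + 2/2)) - 1*6 = (-⅓ - (-5*1 + 2*(½))) - 6 = (-⅓ - (-5 + 1)) - 6 = (-⅓ - 1*(-4)) - 6 = (-⅓ + 4) - 6 = 11/3 - 6 = -7/3 ≈ -2.3333)
-104*(-79 + r) = -104*(-79 - 7/3) = -104*(-244/3) = 25376/3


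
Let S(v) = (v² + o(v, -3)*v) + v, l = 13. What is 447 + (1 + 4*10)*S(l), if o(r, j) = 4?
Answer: 10041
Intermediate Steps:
S(v) = v² + 5*v (S(v) = (v² + 4*v) + v = v² + 5*v)
447 + (1 + 4*10)*S(l) = 447 + (1 + 4*10)*(13*(5 + 13)) = 447 + (1 + 40)*(13*18) = 447 + 41*234 = 447 + 9594 = 10041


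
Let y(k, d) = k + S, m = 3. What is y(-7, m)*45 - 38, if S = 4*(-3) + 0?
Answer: -893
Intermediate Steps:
S = -12 (S = -12 + 0 = -12)
y(k, d) = -12 + k (y(k, d) = k - 12 = -12 + k)
y(-7, m)*45 - 38 = (-12 - 7)*45 - 38 = -19*45 - 38 = -855 - 38 = -893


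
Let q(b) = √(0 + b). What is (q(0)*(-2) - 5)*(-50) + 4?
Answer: 254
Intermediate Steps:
q(b) = √b
(q(0)*(-2) - 5)*(-50) + 4 = (√0*(-2) - 5)*(-50) + 4 = (0*(-2) - 5)*(-50) + 4 = (0 - 5)*(-50) + 4 = -5*(-50) + 4 = 250 + 4 = 254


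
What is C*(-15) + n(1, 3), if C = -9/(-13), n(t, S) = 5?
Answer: -70/13 ≈ -5.3846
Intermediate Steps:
C = 9/13 (C = -9*(-1/13) = 9/13 ≈ 0.69231)
C*(-15) + n(1, 3) = (9/13)*(-15) + 5 = -135/13 + 5 = -70/13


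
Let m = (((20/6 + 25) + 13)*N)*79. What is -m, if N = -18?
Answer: 58776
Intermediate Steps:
m = -58776 (m = (((20/6 + 25) + 13)*(-18))*79 = (((20*(⅙) + 25) + 13)*(-18))*79 = (((10/3 + 25) + 13)*(-18))*79 = ((85/3 + 13)*(-18))*79 = ((124/3)*(-18))*79 = -744*79 = -58776)
-m = -1*(-58776) = 58776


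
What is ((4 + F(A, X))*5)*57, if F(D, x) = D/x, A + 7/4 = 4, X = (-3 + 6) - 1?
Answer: 11685/8 ≈ 1460.6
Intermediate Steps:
X = 2 (X = 3 - 1 = 2)
A = 9/4 (A = -7/4 + 4 = 9/4 ≈ 2.2500)
((4 + F(A, X))*5)*57 = ((4 + (9/4)/2)*5)*57 = ((4 + (9/4)*(½))*5)*57 = ((4 + 9/8)*5)*57 = ((41/8)*5)*57 = (205/8)*57 = 11685/8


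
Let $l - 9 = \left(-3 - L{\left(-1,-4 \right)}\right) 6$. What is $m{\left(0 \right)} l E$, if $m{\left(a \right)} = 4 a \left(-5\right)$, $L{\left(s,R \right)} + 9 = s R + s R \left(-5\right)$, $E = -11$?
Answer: $0$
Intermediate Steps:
$L{\left(s,R \right)} = -9 - 4 R s$ ($L{\left(s,R \right)} = -9 + \left(s R + s R \left(-5\right)\right) = -9 + \left(R s + R s \left(-5\right)\right) = -9 + \left(R s - 5 R s\right) = -9 - 4 R s$)
$m{\left(a \right)} = - 20 a$
$l = 141$ ($l = 9 + \left(-3 - \left(-9 - \left(-16\right) \left(-1\right)\right)\right) 6 = 9 + \left(-3 - \left(-9 - 16\right)\right) 6 = 9 + \left(-3 - -25\right) 6 = 9 + \left(-3 + 25\right) 6 = 9 + 22 \cdot 6 = 9 + 132 = 141$)
$m{\left(0 \right)} l E = \left(-20\right) 0 \cdot 141 \left(-11\right) = 0 \cdot 141 \left(-11\right) = 0 \left(-11\right) = 0$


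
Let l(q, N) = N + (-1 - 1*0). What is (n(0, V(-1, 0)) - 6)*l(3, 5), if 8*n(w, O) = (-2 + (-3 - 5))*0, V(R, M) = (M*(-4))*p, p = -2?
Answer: -24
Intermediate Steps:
V(R, M) = 8*M (V(R, M) = (M*(-4))*(-2) = -4*M*(-2) = 8*M)
l(q, N) = -1 + N (l(q, N) = N + (-1 + 0) = N - 1 = -1 + N)
n(w, O) = 0 (n(w, O) = ((-2 + (-3 - 5))*0)/8 = ((-2 - 8)*0)/8 = (-10*0)/8 = (1/8)*0 = 0)
(n(0, V(-1, 0)) - 6)*l(3, 5) = (0 - 6)*(-1 + 5) = -6*4 = -24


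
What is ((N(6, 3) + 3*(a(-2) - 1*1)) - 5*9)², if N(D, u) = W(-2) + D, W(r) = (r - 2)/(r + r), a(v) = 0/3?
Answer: 1681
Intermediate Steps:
a(v) = 0 (a(v) = 0*(⅓) = 0)
W(r) = (-2 + r)/(2*r) (W(r) = (-2 + r)/((2*r)) = (-2 + r)*(1/(2*r)) = (-2 + r)/(2*r))
N(D, u) = 1 + D (N(D, u) = (½)*(-2 - 2)/(-2) + D = (½)*(-½)*(-4) + D = 1 + D)
((N(6, 3) + 3*(a(-2) - 1*1)) - 5*9)² = (((1 + 6) + 3*(0 - 1*1)) - 5*9)² = ((7 + 3*(0 - 1)) - 45)² = ((7 + 3*(-1)) - 45)² = ((7 - 3) - 45)² = (4 - 45)² = (-41)² = 1681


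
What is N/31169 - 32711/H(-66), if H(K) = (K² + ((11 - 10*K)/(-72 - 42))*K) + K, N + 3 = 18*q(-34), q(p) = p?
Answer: -19426481986/2770643579 ≈ -7.0115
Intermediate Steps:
N = -615 (N = -3 + 18*(-34) = -3 - 612 = -615)
H(K) = K + K² + K*(-11/114 + 5*K/57) (H(K) = (K² + ((11 - 10*K)/(-114))*K) + K = (K² + ((11 - 10*K)*(-1/114))*K) + K = (K² + (-11/114 + 5*K/57)*K) + K = (K² + K*(-11/114 + 5*K/57)) + K = K + K² + K*(-11/114 + 5*K/57))
N/31169 - 32711/H(-66) = -615/31169 - 32711*(-19/(11*(103 + 124*(-66)))) = -615*1/31169 - 32711*(-19/(11*(103 - 8184))) = -615/31169 - 32711/((1/114)*(-66)*(-8081)) = -615/31169 - 32711/88891/19 = -615/31169 - 32711*19/88891 = -615/31169 - 621509/88891 = -19426481986/2770643579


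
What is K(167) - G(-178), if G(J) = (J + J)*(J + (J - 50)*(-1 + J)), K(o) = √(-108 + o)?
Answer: 14465704 + √59 ≈ 1.4466e+7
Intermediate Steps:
G(J) = 2*J*(J + (-1 + J)*(-50 + J)) (G(J) = (2*J)*(J + (-50 + J)*(-1 + J)) = (2*J)*(J + (-1 + J)*(-50 + J)) = 2*J*(J + (-1 + J)*(-50 + J)))
K(167) - G(-178) = √(-108 + 167) - 2*(-178)*(50 + (-178)² - 50*(-178)) = √59 - 2*(-178)*(50 + 31684 + 8900) = √59 - 2*(-178)*40634 = √59 - 1*(-14465704) = √59 + 14465704 = 14465704 + √59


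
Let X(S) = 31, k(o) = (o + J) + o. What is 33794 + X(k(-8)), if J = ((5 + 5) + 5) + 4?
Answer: 33825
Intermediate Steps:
J = 19 (J = (10 + 5) + 4 = 15 + 4 = 19)
k(o) = 19 + 2*o (k(o) = (o + 19) + o = (19 + o) + o = 19 + 2*o)
33794 + X(k(-8)) = 33794 + 31 = 33825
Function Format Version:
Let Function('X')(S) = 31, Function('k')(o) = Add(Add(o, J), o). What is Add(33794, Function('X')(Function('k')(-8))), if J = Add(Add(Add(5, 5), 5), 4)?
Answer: 33825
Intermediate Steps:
J = 19 (J = Add(Add(10, 5), 4) = Add(15, 4) = 19)
Function('k')(o) = Add(19, Mul(2, o)) (Function('k')(o) = Add(Add(o, 19), o) = Add(Add(19, o), o) = Add(19, Mul(2, o)))
Add(33794, Function('X')(Function('k')(-8))) = Add(33794, 31) = 33825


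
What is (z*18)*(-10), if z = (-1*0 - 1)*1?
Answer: 180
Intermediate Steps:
z = -1 (z = (0 - 1)*1 = -1*1 = -1)
(z*18)*(-10) = -1*18*(-10) = -18*(-10) = 180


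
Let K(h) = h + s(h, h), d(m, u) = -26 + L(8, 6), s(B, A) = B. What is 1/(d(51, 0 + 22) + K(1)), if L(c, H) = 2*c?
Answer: -⅛ ≈ -0.12500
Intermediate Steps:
d(m, u) = -10 (d(m, u) = -26 + 2*8 = -26 + 16 = -10)
K(h) = 2*h (K(h) = h + h = 2*h)
1/(d(51, 0 + 22) + K(1)) = 1/(-10 + 2*1) = 1/(-10 + 2) = 1/(-8) = -⅛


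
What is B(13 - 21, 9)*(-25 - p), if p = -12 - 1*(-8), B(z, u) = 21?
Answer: -441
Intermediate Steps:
p = -4 (p = -12 + 8 = -4)
B(13 - 21, 9)*(-25 - p) = 21*(-25 - 1*(-4)) = 21*(-25 + 4) = 21*(-21) = -441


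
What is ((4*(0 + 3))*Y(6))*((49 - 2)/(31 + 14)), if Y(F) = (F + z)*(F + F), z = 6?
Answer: 9024/5 ≈ 1804.8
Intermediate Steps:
Y(F) = 2*F*(6 + F) (Y(F) = (F + 6)*(F + F) = (6 + F)*(2*F) = 2*F*(6 + F))
((4*(0 + 3))*Y(6))*((49 - 2)/(31 + 14)) = ((4*(0 + 3))*(2*6*(6 + 6)))*((49 - 2)/(31 + 14)) = ((4*3)*(2*6*12))*(47/45) = (12*144)*(47*(1/45)) = 1728*(47/45) = 9024/5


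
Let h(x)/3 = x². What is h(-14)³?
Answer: 203297472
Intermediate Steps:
h(x) = 3*x²
h(-14)³ = (3*(-14)²)³ = (3*196)³ = 588³ = 203297472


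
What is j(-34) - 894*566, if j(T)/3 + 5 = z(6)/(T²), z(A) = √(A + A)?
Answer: -506019 + 3*√3/578 ≈ -5.0602e+5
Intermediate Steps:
z(A) = √2*√A (z(A) = √(2*A) = √2*√A)
j(T) = -15 + 6*√3/T² (j(T) = -15 + 3*((√2*√6)/(T²)) = -15 + 3*((2*√3)/T²) = -15 + 3*(2*√3/T²) = -15 + 6*√3/T²)
j(-34) - 894*566 = (-15 + 6*√3/(-34)²) - 894*566 = (-15 + 6*√3*(1/1156)) - 506004 = (-15 + 3*√3/578) - 506004 = -506019 + 3*√3/578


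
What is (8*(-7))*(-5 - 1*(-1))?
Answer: 224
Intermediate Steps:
(8*(-7))*(-5 - 1*(-1)) = -56*(-5 + 1) = -56*(-4) = 224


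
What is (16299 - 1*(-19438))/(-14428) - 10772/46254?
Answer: -904198807/333676356 ≈ -2.7098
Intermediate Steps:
(16299 - 1*(-19438))/(-14428) - 10772/46254 = (16299 + 19438)*(-1/14428) - 10772*1/46254 = 35737*(-1/14428) - 5386/23127 = -35737/14428 - 5386/23127 = -904198807/333676356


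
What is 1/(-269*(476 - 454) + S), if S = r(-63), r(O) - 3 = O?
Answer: -1/5978 ≈ -0.00016728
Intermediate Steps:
r(O) = 3 + O
S = -60 (S = 3 - 63 = -60)
1/(-269*(476 - 454) + S) = 1/(-269*(476 - 454) - 60) = 1/(-269*22 - 60) = 1/(-5918 - 60) = 1/(-5978) = -1/5978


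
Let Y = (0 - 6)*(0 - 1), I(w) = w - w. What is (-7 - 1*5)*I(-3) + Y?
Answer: 6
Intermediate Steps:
I(w) = 0
Y = 6 (Y = -6*(-1) = 6)
(-7 - 1*5)*I(-3) + Y = (-7 - 1*5)*0 + 6 = (-7 - 5)*0 + 6 = -12*0 + 6 = 0 + 6 = 6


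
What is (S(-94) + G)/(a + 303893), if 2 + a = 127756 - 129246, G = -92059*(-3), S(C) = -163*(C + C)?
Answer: 306821/302401 ≈ 1.0146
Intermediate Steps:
S(C) = -326*C
G = 276177
a = -1492 (a = -2 + (127756 - 129246) = -2 - 1490 = -1492)
(S(-94) + G)/(a + 303893) = (-326*(-94) + 276177)/(-1492 + 303893) = (30644 + 276177)/302401 = 306821*(1/302401) = 306821/302401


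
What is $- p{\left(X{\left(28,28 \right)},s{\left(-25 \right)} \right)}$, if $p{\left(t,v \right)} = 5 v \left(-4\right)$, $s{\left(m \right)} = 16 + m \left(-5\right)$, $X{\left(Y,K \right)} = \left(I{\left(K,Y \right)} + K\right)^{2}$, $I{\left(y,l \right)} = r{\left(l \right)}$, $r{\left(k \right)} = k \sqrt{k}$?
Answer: $2820$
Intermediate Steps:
$r{\left(k \right)} = k^{\frac{3}{2}}$
$I{\left(y,l \right)} = l^{\frac{3}{2}}$
$X{\left(Y,K \right)} = \left(K + Y^{\frac{3}{2}}\right)^{2}$ ($X{\left(Y,K \right)} = \left(Y^{\frac{3}{2}} + K\right)^{2} = \left(K + Y^{\frac{3}{2}}\right)^{2}$)
$s{\left(m \right)} = 16 - 5 m$
$p{\left(t,v \right)} = - 20 v$
$- p{\left(X{\left(28,28 \right)},s{\left(-25 \right)} \right)} = - \left(-20\right) \left(16 - -125\right) = - \left(-20\right) \left(16 + 125\right) = - \left(-20\right) 141 = \left(-1\right) \left(-2820\right) = 2820$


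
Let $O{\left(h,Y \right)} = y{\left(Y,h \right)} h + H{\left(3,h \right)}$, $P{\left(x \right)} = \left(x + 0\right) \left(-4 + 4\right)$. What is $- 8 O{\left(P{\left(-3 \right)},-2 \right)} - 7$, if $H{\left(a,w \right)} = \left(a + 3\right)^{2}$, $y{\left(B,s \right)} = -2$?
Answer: $-295$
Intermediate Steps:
$H{\left(a,w \right)} = \left(3 + a\right)^{2}$
$P{\left(x \right)} = 0$ ($P{\left(x \right)} = x 0 = 0$)
$O{\left(h,Y \right)} = 36 - 2 h$ ($O{\left(h,Y \right)} = - 2 h + \left(3 + 3\right)^{2} = - 2 h + 6^{2} = - 2 h + 36 = 36 - 2 h$)
$- 8 O{\left(P{\left(-3 \right)},-2 \right)} - 7 = - 8 \left(36 - 0\right) - 7 = - 8 \left(36 + 0\right) - 7 = \left(-8\right) 36 - 7 = -288 - 7 = -295$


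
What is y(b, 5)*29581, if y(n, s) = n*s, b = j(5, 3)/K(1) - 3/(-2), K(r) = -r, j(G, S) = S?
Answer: -443715/2 ≈ -2.2186e+5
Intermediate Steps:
b = -3/2 (b = 3/((-1*1)) - 3/(-2) = 3/(-1) - 3*(-½) = 3*(-1) + 3/2 = -3 + 3/2 = -3/2 ≈ -1.5000)
y(b, 5)*29581 = -3/2*5*29581 = -15/2*29581 = -443715/2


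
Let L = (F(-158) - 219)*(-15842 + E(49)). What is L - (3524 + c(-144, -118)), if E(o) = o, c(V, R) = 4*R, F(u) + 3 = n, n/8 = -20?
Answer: 6029874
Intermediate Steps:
n = -160 (n = 8*(-20) = -160)
F(u) = -163 (F(u) = -3 - 160 = -163)
L = 6032926 (L = (-163 - 219)*(-15842 + 49) = -382*(-15793) = 6032926)
L - (3524 + c(-144, -118)) = 6032926 - (3524 + 4*(-118)) = 6032926 - (3524 - 472) = 6032926 - 1*3052 = 6032926 - 3052 = 6029874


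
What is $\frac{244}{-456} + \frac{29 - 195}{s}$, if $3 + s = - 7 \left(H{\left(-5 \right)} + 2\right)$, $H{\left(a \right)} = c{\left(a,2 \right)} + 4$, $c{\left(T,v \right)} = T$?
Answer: $\frac{9157}{570} \approx 16.065$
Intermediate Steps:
$H{\left(a \right)} = 4 + a$ ($H{\left(a \right)} = a + 4 = 4 + a$)
$s = -10$ ($s = -3 - 7 \left(\left(4 - 5\right) + 2\right) = -3 - 7 \left(-1 + 2\right) = -3 - 7 = -10$)
$\frac{244}{-456} + \frac{29 - 195}{s} = \frac{244}{-456} + \frac{29 - 195}{-10} = 244 \left(- \frac{1}{456}\right) + \left(29 - 195\right) \left(- \frac{1}{10}\right) = - \frac{61}{114} - - \frac{83}{5} = - \frac{61}{114} + \frac{83}{5} = \frac{9157}{570}$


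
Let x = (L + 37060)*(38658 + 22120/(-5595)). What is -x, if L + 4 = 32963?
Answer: -3028593283682/1119 ≈ -2.7065e+9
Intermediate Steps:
L = 32959 (L = -4 + 32963 = 32959)
x = 3028593283682/1119 (x = (32959 + 37060)*(38658 + 22120/(-5595)) = 70019*(38658 + 22120*(-1/5595)) = 70019*(38658 - 4424/1119) = 70019*(43253878/1119) = 3028593283682/1119 ≈ 2.7065e+9)
-x = -1*3028593283682/1119 = -3028593283682/1119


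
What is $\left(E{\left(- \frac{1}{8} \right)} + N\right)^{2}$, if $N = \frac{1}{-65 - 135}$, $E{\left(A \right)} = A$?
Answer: $\frac{169}{10000} \approx 0.0169$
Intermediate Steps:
$N = - \frac{1}{200}$ ($N = \frac{1}{-200} = - \frac{1}{200} \approx -0.005$)
$\left(E{\left(- \frac{1}{8} \right)} + N\right)^{2} = \left(- \frac{1}{8} - \frac{1}{200}\right)^{2} = \left(- \frac{13}{100}\right)^{2} = \frac{169}{10000}$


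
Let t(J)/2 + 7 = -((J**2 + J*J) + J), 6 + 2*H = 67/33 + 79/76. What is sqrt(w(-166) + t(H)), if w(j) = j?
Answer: I*sqrt(1167788029)/2508 ≈ 13.626*I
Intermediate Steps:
H = -7349/5016 (H = -3 + (67/33 + 79/76)/2 = -3 + (1/2)*(7699/2508) = -3 + 7699/5016 = -7349/5016 ≈ -1.4651)
t(J) = -14 - 4*J**2 - 2*J (t(J) = -14 + 2*(-((J**2 + J*J) + J)) = -14 + 2*(-((J**2 + J**2) + J)) = -14 + 2*(-(2*J**2 + J)) = -14 + 2*(-(J + 2*J**2)) = -14 + 2*(-J - 2*J**2) = -14 + (-4*J**2 - 2*J) = -14 - 4*J**2 - 2*J)
sqrt(w(-166) + t(H)) = sqrt(-166 + (-14 - 4*(-7349/5016)**2 - 2*(-7349/5016))) = sqrt(-166 + (-14 - 4*54007801/25160256 + 7349/2508)) = sqrt(-166 + (-14 - 54007801/6290064 + 7349/2508)) = sqrt(-166 - 123637405/6290064) = sqrt(-1167788029/6290064) = I*sqrt(1167788029)/2508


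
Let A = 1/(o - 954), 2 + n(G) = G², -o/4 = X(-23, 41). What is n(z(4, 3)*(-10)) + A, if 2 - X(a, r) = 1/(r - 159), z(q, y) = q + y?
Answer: 278010421/56760 ≈ 4898.0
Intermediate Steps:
X(a, r) = 2 - 1/(-159 + r) (X(a, r) = 2 - 1/(r - 159) = 2 - 1/(-159 + r))
o = -474/59 (o = -4*(-319 + 2*41)/(-159 + 41) = -4*(-319 + 82)/(-118) = -(-2)*(-237)/59 = -4*237/118 = -474/59 ≈ -8.0339)
n(G) = -2 + G²
A = -59/56760 (A = 1/(-474/59 - 954) = 1/(-56760/59) = -59/56760 ≈ -0.0010395)
n(z(4, 3)*(-10)) + A = (-2 + ((4 + 3)*(-10))²) - 59/56760 = (-2 + (7*(-10))²) - 59/56760 = (-2 + (-70)²) - 59/56760 = (-2 + 4900) - 59/56760 = 4898 - 59/56760 = 278010421/56760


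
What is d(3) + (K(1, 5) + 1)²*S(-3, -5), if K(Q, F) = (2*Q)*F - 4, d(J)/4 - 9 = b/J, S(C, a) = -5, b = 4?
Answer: -611/3 ≈ -203.67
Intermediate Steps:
d(J) = 36 + 16/J (d(J) = 36 + 4*(4/J) = 36 + 16/J)
K(Q, F) = -4 + 2*F*Q (K(Q, F) = 2*F*Q - 4 = -4 + 2*F*Q)
d(3) + (K(1, 5) + 1)²*S(-3, -5) = (36 + 16/3) + ((-4 + 2*5*1) + 1)²*(-5) = (36 + 16*(⅓)) + ((-4 + 10) + 1)²*(-5) = (36 + 16/3) + (6 + 1)²*(-5) = 124/3 + 7²*(-5) = 124/3 + 49*(-5) = 124/3 - 245 = -611/3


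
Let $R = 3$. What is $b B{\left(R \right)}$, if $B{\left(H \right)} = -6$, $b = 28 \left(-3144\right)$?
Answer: $528192$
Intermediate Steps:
$b = -88032$
$b B{\left(R \right)} = \left(-88032\right) \left(-6\right) = 528192$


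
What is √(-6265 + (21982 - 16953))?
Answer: 2*I*√309 ≈ 35.157*I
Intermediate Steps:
√(-6265 + (21982 - 16953)) = √(-6265 + 5029) = √(-1236) = 2*I*√309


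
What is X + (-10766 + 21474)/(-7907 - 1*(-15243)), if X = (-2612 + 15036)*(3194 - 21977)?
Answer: -427982222651/1834 ≈ -2.3336e+8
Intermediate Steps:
X = -233359992 (X = 12424*(-18783) = -233359992)
X + (-10766 + 21474)/(-7907 - 1*(-15243)) = -233359992 + (-10766 + 21474)/(-7907 - 1*(-15243)) = -233359992 + 10708/(-7907 + 15243) = -233359992 + 10708/7336 = -233359992 + 10708*(1/7336) = -233359992 + 2677/1834 = -427982222651/1834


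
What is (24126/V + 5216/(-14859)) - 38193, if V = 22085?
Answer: -12533210353021/328161015 ≈ -38192.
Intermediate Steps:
(24126/V + 5216/(-14859)) - 38193 = (24126/22085 + 5216/(-14859)) - 38193 = (24126*(1/22085) + 5216*(-1/14859)) - 38193 = (24126/22085 - 5216/14859) - 38193 = 243292874/328161015 - 38193 = -12533210353021/328161015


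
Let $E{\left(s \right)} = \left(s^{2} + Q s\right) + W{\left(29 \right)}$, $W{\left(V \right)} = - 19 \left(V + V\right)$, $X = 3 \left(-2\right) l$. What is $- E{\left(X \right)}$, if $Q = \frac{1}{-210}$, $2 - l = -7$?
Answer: $- \frac{63499}{35} \approx -1814.3$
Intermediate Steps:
$l = 9$ ($l = 2 - -7 = 2 + 7 = 9$)
$Q = - \frac{1}{210} \approx -0.0047619$
$X = -54$ ($X = 3 \left(-2\right) 9 = \left(-6\right) 9 = -54$)
$W{\left(V \right)} = - 38 V$ ($W{\left(V \right)} = - 19 \cdot 2 V = - 38 V$)
$E{\left(s \right)} = -1102 + s^{2} - \frac{s}{210}$ ($E{\left(s \right)} = \left(s^{2} - \frac{s}{210}\right) - 1102 = -1102 + s^{2} - \frac{s}{210}$)
$- E{\left(X \right)} = - (-1102 + \left(-54\right)^{2} - - \frac{9}{35}) = - (-1102 + 2916 + \frac{9}{35}) = \left(-1\right) \frac{63499}{35} = - \frac{63499}{35}$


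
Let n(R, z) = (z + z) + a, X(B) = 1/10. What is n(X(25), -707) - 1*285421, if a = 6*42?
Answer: -286583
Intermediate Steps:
X(B) = 1/10
a = 252
n(R, z) = 252 + 2*z (n(R, z) = (z + z) + 252 = 2*z + 252 = 252 + 2*z)
n(X(25), -707) - 1*285421 = (252 + 2*(-707)) - 1*285421 = (252 - 1414) - 285421 = -1162 - 285421 = -286583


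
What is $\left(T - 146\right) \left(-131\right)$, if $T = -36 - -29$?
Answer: $20043$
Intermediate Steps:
$T = -7$ ($T = -36 + 29 = -7$)
$\left(T - 146\right) \left(-131\right) = \left(-7 - 146\right) \left(-131\right) = \left(-153\right) \left(-131\right) = 20043$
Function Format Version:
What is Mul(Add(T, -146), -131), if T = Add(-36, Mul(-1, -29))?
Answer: 20043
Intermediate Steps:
T = -7 (T = Add(-36, 29) = -7)
Mul(Add(T, -146), -131) = Mul(Add(-7, -146), -131) = Mul(-153, -131) = 20043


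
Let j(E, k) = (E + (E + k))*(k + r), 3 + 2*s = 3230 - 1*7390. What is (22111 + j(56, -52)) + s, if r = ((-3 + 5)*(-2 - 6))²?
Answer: 64539/2 ≈ 32270.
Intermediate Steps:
r = 256 (r = (2*(-8))² = (-16)² = 256)
s = -4163/2 (s = -3/2 + (3230 - 1*7390)/2 = -3/2 + (3230 - 7390)/2 = -3/2 + (½)*(-4160) = -3/2 - 2080 = -4163/2 ≈ -2081.5)
j(E, k) = (256 + k)*(k + 2*E) (j(E, k) = (E + (E + k))*(k + 256) = (k + 2*E)*(256 + k) = (256 + k)*(k + 2*E))
(22111 + j(56, -52)) + s = (22111 + ((-52)² + 256*(-52) + 512*56 + 2*56*(-52))) - 4163/2 = (22111 + (2704 - 13312 + 28672 - 5824)) - 4163/2 = (22111 + 12240) - 4163/2 = 34351 - 4163/2 = 64539/2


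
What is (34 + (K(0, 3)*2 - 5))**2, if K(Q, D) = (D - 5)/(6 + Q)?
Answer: 7225/9 ≈ 802.78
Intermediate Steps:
K(Q, D) = (-5 + D)/(6 + Q)
(34 + (K(0, 3)*2 - 5))**2 = (34 + (((-5 + 3)/(6 + 0))*2 - 5))**2 = (34 + ((-2/6)*2 - 5))**2 = (34 + (((1/6)*(-2))*2 - 5))**2 = (34 + (-1/3*2 - 5))**2 = (34 + (-2/3 - 5))**2 = (34 - 17/3)**2 = (85/3)**2 = 7225/9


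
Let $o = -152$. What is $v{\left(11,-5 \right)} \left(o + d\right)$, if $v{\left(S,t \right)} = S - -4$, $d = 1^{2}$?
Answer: $-2265$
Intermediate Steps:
$d = 1$
$v{\left(S,t \right)} = 4 + S$ ($v{\left(S,t \right)} = S + 4 = 4 + S$)
$v{\left(11,-5 \right)} \left(o + d\right) = \left(4 + 11\right) \left(-152 + 1\right) = 15 \left(-151\right) = -2265$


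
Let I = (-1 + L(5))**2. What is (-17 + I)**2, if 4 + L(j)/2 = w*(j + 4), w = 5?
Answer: 42823936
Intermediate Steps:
L(j) = 32 + 10*j (L(j) = -8 + 2*(5*(j + 4)) = -8 + 2*(5*(4 + j)) = -8 + 2*(20 + 5*j) = -8 + (40 + 10*j) = 32 + 10*j)
I = 6561 (I = (-1 + (32 + 10*5))**2 = (-1 + (32 + 50))**2 = (-1 + 82)**2 = 81**2 = 6561)
(-17 + I)**2 = (-17 + 6561)**2 = 6544**2 = 42823936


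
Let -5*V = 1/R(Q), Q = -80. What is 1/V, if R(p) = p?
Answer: 400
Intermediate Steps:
V = 1/400 (V = -1/5/(-80) = -1/5*(-1/80) = 1/400 ≈ 0.0025000)
1/V = 1/(1/400) = 400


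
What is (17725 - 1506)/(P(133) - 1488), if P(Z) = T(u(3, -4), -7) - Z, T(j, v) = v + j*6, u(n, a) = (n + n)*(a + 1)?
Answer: -2317/248 ≈ -9.3427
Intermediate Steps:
u(n, a) = 2*n*(1 + a) (u(n, a) = (2*n)*(1 + a) = 2*n*(1 + a))
T(j, v) = v + 6*j
P(Z) = -115 - Z (P(Z) = (-7 + 6*(2*3*(1 - 4))) - Z = (-7 + 6*(2*3*(-3))) - Z = (-7 + 6*(-18)) - Z = (-7 - 108) - Z = -115 - Z)
(17725 - 1506)/(P(133) - 1488) = (17725 - 1506)/((-115 - 1*133) - 1488) = 16219/((-115 - 133) - 1488) = 16219/(-248 - 1488) = 16219/(-1736) = 16219*(-1/1736) = -2317/248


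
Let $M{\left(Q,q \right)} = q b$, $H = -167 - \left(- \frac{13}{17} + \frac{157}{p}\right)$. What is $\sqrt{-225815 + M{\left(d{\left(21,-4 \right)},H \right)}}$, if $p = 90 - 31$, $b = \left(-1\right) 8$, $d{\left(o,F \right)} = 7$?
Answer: $\frac{i \sqrt{225812632663}}{1003} \approx 473.78 i$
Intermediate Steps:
$b = -8$
$p = 59$ ($p = 90 - 31 = 59$)
$H = - \frac{169403}{1003}$ ($H = -167 - \left(- \frac{13}{17} + \frac{157}{59}\right) = -167 - \frac{1902}{1003} = - \frac{169403}{1003} \approx -168.9$)
$M{\left(Q,q \right)} = - 8 q$ ($M{\left(Q,q \right)} = q \left(-8\right) = - 8 q$)
$\sqrt{-225815 + M{\left(d{\left(21,-4 \right)},H \right)}} = \sqrt{-225815 - - \frac{1355224}{1003}} = \sqrt{-225815 + \frac{1355224}{1003}} = \sqrt{- \frac{225137221}{1003}} = \frac{i \sqrt{225812632663}}{1003}$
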